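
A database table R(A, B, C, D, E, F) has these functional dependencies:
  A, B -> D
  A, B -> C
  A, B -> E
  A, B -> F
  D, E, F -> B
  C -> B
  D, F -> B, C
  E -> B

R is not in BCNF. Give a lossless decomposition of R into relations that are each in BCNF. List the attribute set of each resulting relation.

Candidate keys of the original relation: {A, B}, {A, C}, {A, D, F}, {A, E}.
{A, B, C, D, E, F}: {D, E, F} determines {B, C, D, E, F} here but is not a superkey — split on D, E, F -> B, C, giving {B, C, D, E, F} and {A, D, E, F}.
{B, C, D, E, F}: {C} determines {B, C} here but is not a superkey — split on C -> B, giving {B, C} and {C, D, E, F}.
{B, C} has no BCNF violation.
{C, D, E, F}: {D, F} determines {C, D, F} here but is not a superkey — split on D, F -> C, giving {C, D, F} and {D, E, F}.
{C, D, F} has no BCNF violation.
{D, E, F} has no BCNF violation.
{A, D, E, F} has no BCNF violation.

{A, D, E, F}; {B, C}; {C, D, F}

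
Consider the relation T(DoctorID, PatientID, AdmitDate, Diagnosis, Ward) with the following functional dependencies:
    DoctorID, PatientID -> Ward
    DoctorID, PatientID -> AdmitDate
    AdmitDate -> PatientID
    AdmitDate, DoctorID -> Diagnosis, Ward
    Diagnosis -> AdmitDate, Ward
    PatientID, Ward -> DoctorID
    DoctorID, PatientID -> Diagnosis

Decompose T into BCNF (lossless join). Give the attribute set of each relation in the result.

{AdmitDate, Diagnosis, DoctorID, Ward}; {AdmitDate, PatientID}

Candidate keys of the original relation: {AdmitDate, DoctorID}, {AdmitDate, Ward}, {Diagnosis}, {DoctorID, PatientID}, {PatientID, Ward}.
Within {AdmitDate, Diagnosis, DoctorID, PatientID, Ward}: {AdmitDate}⁺ ∩ {AdmitDate, Diagnosis, DoctorID, PatientID, Ward} = {AdmitDate, PatientID}, not the whole set, so AdmitDate -> PatientID violates BCNF; decompose into {AdmitDate, PatientID} and {AdmitDate, Diagnosis, DoctorID, Ward}.
{AdmitDate, PatientID}: every determinant is a superkey — BCNF.
{AdmitDate, Diagnosis, DoctorID, Ward}: every determinant is a superkey — BCNF.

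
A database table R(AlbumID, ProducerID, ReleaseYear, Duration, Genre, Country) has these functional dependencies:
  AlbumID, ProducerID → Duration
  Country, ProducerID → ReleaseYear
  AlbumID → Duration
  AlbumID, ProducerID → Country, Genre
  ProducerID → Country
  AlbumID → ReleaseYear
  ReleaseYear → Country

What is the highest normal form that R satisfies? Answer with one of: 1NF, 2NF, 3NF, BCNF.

Candidate key: {AlbumID, ProducerID}. Prime attributes: {AlbumID, ProducerID}.
For Country, ProducerID → ReleaseYear we have {Country, ProducerID}⁺ = {Country, ProducerID, ReleaseYear}; {Country, ProducerID} is not a superkey, so BCNF fails.
Country, ProducerID → ReleaseYear determines the non-prime attribute {ReleaseYear} from a non-superkey — 3NF is violated.
The proper key subset {AlbumID} of {AlbumID, ProducerID} determines non-prime {Country, Duration, ReleaseYear}, so the relation is not even in 2NF.

1NF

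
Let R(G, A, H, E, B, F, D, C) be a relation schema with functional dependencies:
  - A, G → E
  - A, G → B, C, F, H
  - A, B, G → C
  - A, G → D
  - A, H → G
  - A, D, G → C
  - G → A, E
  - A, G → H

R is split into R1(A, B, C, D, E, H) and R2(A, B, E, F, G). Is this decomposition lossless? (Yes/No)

No

Common attributes: {A, B, E}; their closure is {A, B, E}.
Neither R1 nor R2 is contained in that closure, so the decomposition is lossy.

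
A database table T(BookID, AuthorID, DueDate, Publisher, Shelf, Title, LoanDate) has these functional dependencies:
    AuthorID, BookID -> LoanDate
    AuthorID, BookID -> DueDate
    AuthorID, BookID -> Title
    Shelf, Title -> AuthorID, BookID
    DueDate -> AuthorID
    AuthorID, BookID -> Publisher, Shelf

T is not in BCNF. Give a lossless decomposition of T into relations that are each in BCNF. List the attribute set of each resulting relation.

{AuthorID, DueDate}; {BookID, DueDate, LoanDate, Publisher, Shelf, Title}

Candidate keys of the original relation: {AuthorID, BookID}, {BookID, DueDate}, {Shelf, Title}.
Within {AuthorID, BookID, DueDate, LoanDate, Publisher, Shelf, Title}: {DueDate}⁺ ∩ {AuthorID, BookID, DueDate, LoanDate, Publisher, Shelf, Title} = {AuthorID, DueDate}, not the whole set, so DueDate -> AuthorID violates BCNF; decompose into {AuthorID, DueDate} and {BookID, DueDate, LoanDate, Publisher, Shelf, Title}.
{AuthorID, DueDate}: every determinant is a superkey — BCNF.
{BookID, DueDate, LoanDate, Publisher, Shelf, Title}: every determinant is a superkey — BCNF.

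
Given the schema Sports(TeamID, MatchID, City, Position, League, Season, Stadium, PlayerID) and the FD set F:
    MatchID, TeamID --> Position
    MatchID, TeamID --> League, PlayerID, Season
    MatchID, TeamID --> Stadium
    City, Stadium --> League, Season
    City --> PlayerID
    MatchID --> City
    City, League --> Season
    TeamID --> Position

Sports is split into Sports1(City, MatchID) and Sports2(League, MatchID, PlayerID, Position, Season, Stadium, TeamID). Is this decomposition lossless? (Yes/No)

Common attributes: {MatchID}; their closure is {City, MatchID, PlayerID}.
This includes all of Sports1, so the common attributes are a superkey of Sports1 — the join is lossless.

Yes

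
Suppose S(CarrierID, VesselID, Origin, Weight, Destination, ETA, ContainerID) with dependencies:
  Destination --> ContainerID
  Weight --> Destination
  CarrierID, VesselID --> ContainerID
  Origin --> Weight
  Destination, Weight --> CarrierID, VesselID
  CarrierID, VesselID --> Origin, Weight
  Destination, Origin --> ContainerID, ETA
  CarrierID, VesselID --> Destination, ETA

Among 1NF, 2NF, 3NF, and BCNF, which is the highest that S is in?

Candidate keys: {CarrierID, VesselID}, {Origin}, {Weight}. Prime attributes: {CarrierID, Origin, VesselID, Weight}.
For Destination --> ContainerID we have {Destination}⁺ = {ContainerID, Destination}; {Destination} is not a superkey, so BCNF fails.
Because {ContainerID} is non-prime and the left side of Destination --> ContainerID is not a superkey, the relation is not in 3NF.
No non-prime attribute depends on a proper subset of any candidate key, so 2NF holds.

2NF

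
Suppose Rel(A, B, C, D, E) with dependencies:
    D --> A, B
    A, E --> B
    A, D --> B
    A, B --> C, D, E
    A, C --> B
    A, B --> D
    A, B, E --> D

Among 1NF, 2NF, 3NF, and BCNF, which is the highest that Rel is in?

BCNF

Candidate keys: {A, B}, {A, C}, {A, E}, {D}. Prime attributes: {A, B, C, D, E}.
The left-hand side of every FD is a superkey, so BCNF is satisfied.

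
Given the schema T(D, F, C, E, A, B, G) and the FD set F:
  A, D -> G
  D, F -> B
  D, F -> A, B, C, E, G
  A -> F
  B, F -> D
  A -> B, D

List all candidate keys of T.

{A}, {B, F}, {D, F}

{A}⁺ = {A, B, C, D, E, F, G}, which is every attribute, so {A} is a candidate key.
{B, F}⁺ = {A, B, C, D, E, F, G}, which is every attribute, so {B, F} is a candidate key.
{D, F}⁺ = {A, B, C, D, E, F, G}, which is every attribute, so {D, F} is a candidate key.
Any other superkey properly contains one of these, so there are no further candidate keys.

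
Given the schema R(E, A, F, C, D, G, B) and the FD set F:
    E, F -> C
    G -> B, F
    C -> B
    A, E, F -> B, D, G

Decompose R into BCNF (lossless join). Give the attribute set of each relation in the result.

{A, D, E, G}; {B, C}; {C, E, F}; {F, G}

Candidate keys of the original relation: {A, E, F}, {A, E, G}.
In {A, B, C, D, E, F, G}, {E, F} is not a superkey ({E, F}⁺ restricted to this set is {B, C, E, F}), so split on E, F -> B, C into {B, C, E, F} and {A, D, E, F, G}.
In {B, C, E, F}, {C} is not a superkey ({C}⁺ restricted to this set is {B, C}), so split on C -> B into {B, C} and {C, E, F}.
{B, C} has no BCNF violation.
{C, E, F} has no BCNF violation.
In {A, D, E, F, G}, {G} is not a superkey ({G}⁺ restricted to this set is {F, G}), so split on G -> F into {F, G} and {A, D, E, G}.
{F, G} has no BCNF violation.
{A, D, E, G} has no BCNF violation.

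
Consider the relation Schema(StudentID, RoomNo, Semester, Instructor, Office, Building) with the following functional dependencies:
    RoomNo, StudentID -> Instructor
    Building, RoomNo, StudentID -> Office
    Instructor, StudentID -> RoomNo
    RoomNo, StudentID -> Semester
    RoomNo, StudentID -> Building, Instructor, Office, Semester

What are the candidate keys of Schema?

Attributes never on any right-hand side: {StudentID} — every candidate key must contain it.
{Instructor, StudentID} is a candidate key since {Instructor, StudentID}⁺ = {Building, Instructor, Office, RoomNo, Semester, StudentID} covers every attribute.
{RoomNo, StudentID} is a candidate key since {RoomNo, StudentID}⁺ = {Building, Instructor, Office, RoomNo, Semester, StudentID} covers every attribute.
Any other superkey properly contains one of these, so there are no further candidate keys.

{Instructor, StudentID}, {RoomNo, StudentID}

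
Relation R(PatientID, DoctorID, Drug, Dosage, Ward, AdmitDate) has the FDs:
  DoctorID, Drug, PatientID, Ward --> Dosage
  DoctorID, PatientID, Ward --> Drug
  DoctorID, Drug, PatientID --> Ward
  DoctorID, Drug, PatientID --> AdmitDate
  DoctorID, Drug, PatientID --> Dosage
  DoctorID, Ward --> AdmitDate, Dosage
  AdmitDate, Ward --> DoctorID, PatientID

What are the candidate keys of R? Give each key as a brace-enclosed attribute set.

{AdmitDate, Ward}⁺ = {AdmitDate, DoctorID, Dosage, Drug, PatientID, Ward}, which is every attribute, so {AdmitDate, Ward} is a candidate key.
{DoctorID, Ward}⁺ = {AdmitDate, DoctorID, Dosage, Drug, PatientID, Ward}, which is every attribute, so {DoctorID, Ward} is a candidate key.
{DoctorID, Drug, PatientID}⁺ = {AdmitDate, DoctorID, Dosage, Drug, PatientID, Ward}, which is every attribute, so {DoctorID, Drug, PatientID} is a candidate key.
Any other superkey properly contains one of these, so there are no further candidate keys.

{AdmitDate, Ward}, {DoctorID, Drug, PatientID}, {DoctorID, Ward}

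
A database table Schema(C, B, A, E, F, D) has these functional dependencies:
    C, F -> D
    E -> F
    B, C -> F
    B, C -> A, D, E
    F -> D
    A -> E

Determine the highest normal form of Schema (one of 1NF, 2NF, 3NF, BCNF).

2NF

Candidate key: {B, C}. Prime attributes: {B, C}.
C, F -> D breaks BCNF: {C, F}⁺ = {C, D, F}, so {C, F} is not a superkey.
Because {D} is non-prime and the left side of C, F -> D is not a superkey, the relation is not in 3NF.
Checking every proper subset of each key, none determines a non-prime attribute — 2NF is satisfied.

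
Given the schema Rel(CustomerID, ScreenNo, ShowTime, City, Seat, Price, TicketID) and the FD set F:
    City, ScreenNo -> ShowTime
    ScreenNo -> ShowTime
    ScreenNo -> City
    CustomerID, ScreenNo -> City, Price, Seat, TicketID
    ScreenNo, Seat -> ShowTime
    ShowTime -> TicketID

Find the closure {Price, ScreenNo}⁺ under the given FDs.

{City, Price, ScreenNo, ShowTime, TicketID}

Start with {Price, ScreenNo}.
ScreenNo -> ShowTime applies; add {ShowTime} → now {Price, ScreenNo, ShowTime}.
ScreenNo -> City applies; add {City} → now {City, Price, ScreenNo, ShowTime}.
ShowTime -> TicketID applies; add {TicketID} → now {City, Price, ScreenNo, ShowTime, TicketID}.
No further FD applies.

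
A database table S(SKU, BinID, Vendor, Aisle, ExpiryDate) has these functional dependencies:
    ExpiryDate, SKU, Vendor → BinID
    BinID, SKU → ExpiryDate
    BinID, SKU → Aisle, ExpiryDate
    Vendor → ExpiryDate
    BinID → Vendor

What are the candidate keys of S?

{BinID, SKU}, {SKU, Vendor}

No FD produces {SKU}, so it must be in every candidate key.
Closure of {BinID, SKU} is {Aisle, BinID, ExpiryDate, SKU, Vendor}, the whole schema; {BinID, SKU} is a candidate key.
Closure of {SKU, Vendor} is {Aisle, BinID, ExpiryDate, SKU, Vendor}, the whole schema; {SKU, Vendor} is a candidate key.
These are minimal and exhaustive — every other superkey contains one of them.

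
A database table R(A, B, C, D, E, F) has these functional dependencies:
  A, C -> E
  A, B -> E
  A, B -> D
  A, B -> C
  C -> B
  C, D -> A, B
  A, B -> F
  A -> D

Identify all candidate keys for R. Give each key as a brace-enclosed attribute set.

{A, B}⁺ = {A, B, C, D, E, F}, which is every attribute, so {A, B} is a candidate key.
{A, C}⁺ = {A, B, C, D, E, F}, which is every attribute, so {A, C} is a candidate key.
{C, D}⁺ = {A, B, C, D, E, F}, which is every attribute, so {C, D} is a candidate key.
Any other superkey properly contains one of these, so there are no further candidate keys.

{A, B}, {A, C}, {C, D}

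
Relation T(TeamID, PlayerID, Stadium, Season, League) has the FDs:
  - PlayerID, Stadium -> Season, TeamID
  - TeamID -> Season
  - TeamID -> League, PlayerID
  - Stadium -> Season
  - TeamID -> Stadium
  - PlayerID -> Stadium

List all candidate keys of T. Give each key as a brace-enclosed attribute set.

{PlayerID}, {TeamID}

{PlayerID}⁺ = {League, PlayerID, Season, Stadium, TeamID}, which is every attribute, so {PlayerID} is a candidate key.
{TeamID}⁺ = {League, PlayerID, Season, Stadium, TeamID}, which is every attribute, so {TeamID} is a candidate key.
No proper subset of any of these is a key, and no other minimal superkey exists.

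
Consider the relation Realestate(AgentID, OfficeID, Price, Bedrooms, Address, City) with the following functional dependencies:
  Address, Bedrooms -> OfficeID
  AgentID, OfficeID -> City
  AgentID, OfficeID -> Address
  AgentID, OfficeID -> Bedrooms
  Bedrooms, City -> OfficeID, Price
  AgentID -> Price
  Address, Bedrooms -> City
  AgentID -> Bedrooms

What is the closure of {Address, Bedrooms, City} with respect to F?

Start with {Address, Bedrooms, City}.
Address, Bedrooms -> OfficeID applies; add {OfficeID} → now {Address, Bedrooms, City, OfficeID}.
Bedrooms, City -> OfficeID, Price applies; add {Price} → now {Address, Bedrooms, City, OfficeID, Price}.
No further FD applies.

{Address, Bedrooms, City, OfficeID, Price}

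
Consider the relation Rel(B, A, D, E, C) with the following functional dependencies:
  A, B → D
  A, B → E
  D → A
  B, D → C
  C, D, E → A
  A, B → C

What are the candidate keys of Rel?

{B} never appears on the right of any FD, so every key must include it.
{A, B}⁺ = {A, B, C, D, E} — all of the relation — so {A, B} is a candidate key.
{B, D}⁺ = {A, B, C, D, E} — all of the relation — so {B, D} is a candidate key.
No proper subset of any of these is a key, and no other minimal superkey exists.

{A, B}, {B, D}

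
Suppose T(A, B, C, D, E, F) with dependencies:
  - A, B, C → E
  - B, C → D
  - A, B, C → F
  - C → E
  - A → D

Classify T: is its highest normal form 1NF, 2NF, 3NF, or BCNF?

1NF

Candidate key: {A, B, C}. Prime attributes: {A, B, C}.
B, C → D breaks BCNF: {B, C}⁺ = {B, C, D, E}, so {B, C} is not a superkey.
B, C → D has non-prime {D} on the right and a non-superkey on the left, so 3NF fails.
{A} is a proper subset of the key {A, B, C}, and {A}⁺ contains the non-prime attribute {D} — a partial dependency, so 2NF is violated.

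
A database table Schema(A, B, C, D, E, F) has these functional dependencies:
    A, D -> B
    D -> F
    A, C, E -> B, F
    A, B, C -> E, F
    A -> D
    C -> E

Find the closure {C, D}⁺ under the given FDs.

Start with {C, D}.
D -> F applies; add {F} → now {C, D, F}.
C -> E applies; add {E} → now {C, D, E, F}.
No further FD applies.

{C, D, E, F}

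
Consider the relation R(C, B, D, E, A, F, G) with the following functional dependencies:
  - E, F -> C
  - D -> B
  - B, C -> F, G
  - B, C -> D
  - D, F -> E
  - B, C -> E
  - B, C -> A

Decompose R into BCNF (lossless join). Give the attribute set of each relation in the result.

{A, D, E, F, G}; {B, D}; {C, E, F}

Candidate keys of the original relation: {B, C}, {B, E, F}, {C, D}, {D, F}.
{A, B, C, D, E, F, G}: {E, F} determines {C, E, F} here but is not a superkey — split on E, F -> C, giving {C, E, F} and {A, B, D, E, F, G}.
{C, E, F} has no BCNF violation.
{A, B, D, E, F, G}: {D} determines {B, D} here but is not a superkey — split on D -> B, giving {B, D} and {A, D, E, F, G}.
{B, D} has no BCNF violation.
{A, D, E, F, G} has no BCNF violation.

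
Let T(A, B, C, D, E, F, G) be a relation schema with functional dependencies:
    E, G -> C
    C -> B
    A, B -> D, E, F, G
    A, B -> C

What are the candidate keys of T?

{A, B}, {A, C}, {A, E, G}

{A} never appears on the right of any FD, so every key must include it.
{A, B}⁺ = {A, B, C, D, E, F, G} — all of the relation — so {A, B} is a candidate key.
{A, C}⁺ = {A, B, C, D, E, F, G} — all of the relation — so {A, C} is a candidate key.
{A, E, G}⁺ = {A, B, C, D, E, F, G} — all of the relation — so {A, E, G} is a candidate key.
Any other superkey properly contains one of these, so there are no further candidate keys.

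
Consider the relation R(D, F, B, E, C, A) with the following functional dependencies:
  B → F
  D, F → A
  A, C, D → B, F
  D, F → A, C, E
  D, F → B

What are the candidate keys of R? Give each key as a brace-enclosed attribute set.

{A, C, D}, {B, D}, {D, F}

Attributes never on any right-hand side: {D} — every candidate key must contain it.
{B, D} is a candidate key since {B, D}⁺ = {A, B, C, D, E, F} covers every attribute.
{D, F} is a candidate key since {D, F}⁺ = {A, B, C, D, E, F} covers every attribute.
{A, C, D} is a candidate key since {A, C, D}⁺ = {A, B, C, D, E, F} covers every attribute.
These are minimal and exhaustive — every other superkey contains one of them.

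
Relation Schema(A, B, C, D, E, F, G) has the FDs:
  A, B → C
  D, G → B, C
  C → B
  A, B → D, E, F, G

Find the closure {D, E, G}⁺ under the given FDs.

{B, C, D, E, G}

Start with {D, E, G}.
D, G → B, C applies; add {B, C} → now {B, C, D, E, G}.
No further FD applies.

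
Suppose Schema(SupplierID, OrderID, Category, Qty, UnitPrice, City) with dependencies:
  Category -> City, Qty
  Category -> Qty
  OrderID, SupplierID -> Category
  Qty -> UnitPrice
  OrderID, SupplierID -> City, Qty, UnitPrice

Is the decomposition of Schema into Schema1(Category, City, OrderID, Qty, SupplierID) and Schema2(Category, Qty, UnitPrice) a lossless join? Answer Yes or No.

The shared attributes are {Category, Qty} and {Category, Qty}⁺ = {Category, City, Qty, UnitPrice}.
This includes all of Schema2, so the common attributes are a superkey of Schema2 — the join is lossless.

Yes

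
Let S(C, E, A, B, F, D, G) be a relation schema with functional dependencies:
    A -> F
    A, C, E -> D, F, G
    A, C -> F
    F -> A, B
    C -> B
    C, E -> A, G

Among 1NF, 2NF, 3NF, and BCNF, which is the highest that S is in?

1NF

Candidate key: {C, E}. Prime attributes: {C, E}.
A -> F: {A}⁺ = {A, B, F}, which is not all of the attributes, so the left side is not a superkey — BCNF is violated.
A -> F has non-prime {F} on the right and a non-superkey on the left, so 3NF fails.
The proper key subset {C} of {C, E} determines non-prime {B}, so the relation is not even in 2NF.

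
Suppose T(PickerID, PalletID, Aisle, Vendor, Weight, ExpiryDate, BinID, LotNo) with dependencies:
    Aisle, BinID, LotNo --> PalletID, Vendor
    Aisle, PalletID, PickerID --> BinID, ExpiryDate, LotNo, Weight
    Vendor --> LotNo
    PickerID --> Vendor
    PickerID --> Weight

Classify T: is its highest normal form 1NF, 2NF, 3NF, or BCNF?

1NF

Candidate keys: {Aisle, BinID, PickerID}, {Aisle, PalletID, PickerID}. Prime attributes: {Aisle, BinID, PalletID, PickerID}.
Aisle, BinID, LotNo --> PalletID, Vendor breaks BCNF: {Aisle, BinID, LotNo}⁺ = {Aisle, BinID, LotNo, PalletID, Vendor}, so {Aisle, BinID, LotNo} is not a superkey.
Aisle, BinID, LotNo --> PalletID, Vendor determines the non-prime attribute {Vendor} from a non-superkey — 3NF is violated.
The proper key subset {PickerID} of {Aisle, BinID, PickerID} determines non-prime {LotNo, Vendor, Weight}, so the relation is not even in 2NF.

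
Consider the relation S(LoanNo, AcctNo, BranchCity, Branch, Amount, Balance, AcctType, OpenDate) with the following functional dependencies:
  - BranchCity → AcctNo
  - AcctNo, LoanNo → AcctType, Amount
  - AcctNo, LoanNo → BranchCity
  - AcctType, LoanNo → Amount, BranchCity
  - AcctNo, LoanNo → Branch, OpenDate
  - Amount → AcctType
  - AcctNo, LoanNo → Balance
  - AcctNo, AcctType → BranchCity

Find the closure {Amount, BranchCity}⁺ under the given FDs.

{AcctNo, AcctType, Amount, BranchCity}

Start with {Amount, BranchCity}.
BranchCity → AcctNo applies; add {AcctNo} → now {AcctNo, Amount, BranchCity}.
Amount → AcctType applies; add {AcctType} → now {AcctNo, AcctType, Amount, BranchCity}.
No further FD applies.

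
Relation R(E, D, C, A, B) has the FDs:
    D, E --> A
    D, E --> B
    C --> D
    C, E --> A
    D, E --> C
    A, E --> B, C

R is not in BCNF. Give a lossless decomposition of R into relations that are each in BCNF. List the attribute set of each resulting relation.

Candidate keys of the original relation: {A, E}, {C, E}, {D, E}.
Within {A, B, C, D, E}: {C}⁺ ∩ {A, B, C, D, E} = {C, D}, not the whole set, so C --> D violates BCNF; decompose into {C, D} and {A, B, C, E}.
{C, D} has no BCNF violation.
{A, B, C, E} has no BCNF violation.

{A, B, C, E}; {C, D}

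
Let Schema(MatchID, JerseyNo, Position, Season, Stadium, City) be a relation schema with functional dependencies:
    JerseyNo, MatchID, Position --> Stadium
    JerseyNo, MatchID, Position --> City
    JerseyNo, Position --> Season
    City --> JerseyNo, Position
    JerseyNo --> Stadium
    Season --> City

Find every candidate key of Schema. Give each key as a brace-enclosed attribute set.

Attributes never on any right-hand side: {MatchID} — every candidate key must contain it.
{City, MatchID}⁺ = {City, JerseyNo, MatchID, Position, Season, Stadium} — all of the relation — so {City, MatchID} is a candidate key.
{MatchID, Season}⁺ = {City, JerseyNo, MatchID, Position, Season, Stadium} — all of the relation — so {MatchID, Season} is a candidate key.
{JerseyNo, MatchID, Position}⁺ = {City, JerseyNo, MatchID, Position, Season, Stadium} — all of the relation — so {JerseyNo, MatchID, Position} is a candidate key.
No proper subset of any of these is a key, and no other minimal superkey exists.

{City, MatchID}, {JerseyNo, MatchID, Position}, {MatchID, Season}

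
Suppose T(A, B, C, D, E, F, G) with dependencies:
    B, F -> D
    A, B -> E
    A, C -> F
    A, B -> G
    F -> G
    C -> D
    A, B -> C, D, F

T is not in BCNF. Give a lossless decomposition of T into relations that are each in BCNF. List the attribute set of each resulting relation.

{A, B, C, E}; {A, C, F}; {B, D, F}; {F, G}

Candidate key of the original relation: {A, B}.
In {A, B, C, D, E, F, G}, {B, F} is not a superkey ({B, F}⁺ restricted to this set is {B, D, F, G}), so split on B, F -> D, G into {B, D, F, G} and {A, B, C, E, F}.
In {B, D, F, G}, {F} is not a superkey ({F}⁺ restricted to this set is {F, G}), so split on F -> G into {F, G} and {B, D, F}.
{F, G}: every determinant is a superkey — BCNF.
{B, D, F}: every determinant is a superkey — BCNF.
In {A, B, C, E, F}, {A, C} is not a superkey ({A, C}⁺ restricted to this set is {A, C, F}), so split on A, C -> F into {A, C, F} and {A, B, C, E}.
{A, C, F}: every determinant is a superkey — BCNF.
{A, B, C, E}: every determinant is a superkey — BCNF.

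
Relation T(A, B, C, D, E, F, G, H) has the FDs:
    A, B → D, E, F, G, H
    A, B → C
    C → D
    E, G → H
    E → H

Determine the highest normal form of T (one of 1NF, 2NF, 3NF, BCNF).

Candidate key: {A, B}. Prime attributes: {A, B}.
C → D breaks BCNF: {C}⁺ = {C, D}, so {C} is not a superkey.
C → D determines the non-prime attribute {D} from a non-superkey — 3NF is violated.
Checking every proper subset of each key, none determines a non-prime attribute — 2NF is satisfied.

2NF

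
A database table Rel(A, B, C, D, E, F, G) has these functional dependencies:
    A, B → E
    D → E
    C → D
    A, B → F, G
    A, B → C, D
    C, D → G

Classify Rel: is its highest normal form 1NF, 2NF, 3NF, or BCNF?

2NF

Candidate key: {A, B}. Prime attributes: {A, B}.
D → E: {D}⁺ = {D, E}, which is not all of the attributes, so the left side is not a superkey — BCNF is violated.
D → E has non-prime {E} on the right and a non-superkey on the left, so 3NF fails.
Checking every proper subset of each key, none determines a non-prime attribute — 2NF is satisfied.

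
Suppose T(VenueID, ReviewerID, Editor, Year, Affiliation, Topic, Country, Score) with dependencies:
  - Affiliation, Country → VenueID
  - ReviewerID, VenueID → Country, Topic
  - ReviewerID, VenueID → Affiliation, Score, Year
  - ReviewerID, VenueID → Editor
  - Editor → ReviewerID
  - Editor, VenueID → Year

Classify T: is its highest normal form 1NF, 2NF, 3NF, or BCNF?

3NF

Candidate keys: {Affiliation, Country, Editor}, {Affiliation, Country, ReviewerID}, {Editor, VenueID}, {ReviewerID, VenueID}. Prime attributes: {Affiliation, Country, Editor, ReviewerID, VenueID}.
For Affiliation, Country → VenueID we have {Affiliation, Country}⁺ = {Affiliation, Country, VenueID}; {Affiliation, Country} is not a superkey, so BCNF fails.
Since {VenueID} ⊆ prime attributes and every other non-superkey FD also has a prime right side, the schema is in 3NF.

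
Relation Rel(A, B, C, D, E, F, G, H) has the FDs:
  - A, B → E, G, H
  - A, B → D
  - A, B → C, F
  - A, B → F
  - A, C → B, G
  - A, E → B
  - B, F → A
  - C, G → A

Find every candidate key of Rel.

{A, B}, {A, C}, {A, E}, {B, F}, {C, G}

Closure of {A, B} is {A, B, C, D, E, F, G, H}, the whole schema; {A, B} is a candidate key.
Closure of {A, C} is {A, B, C, D, E, F, G, H}, the whole schema; {A, C} is a candidate key.
Closure of {A, E} is {A, B, C, D, E, F, G, H}, the whole schema; {A, E} is a candidate key.
Closure of {B, F} is {A, B, C, D, E, F, G, H}, the whole schema; {B, F} is a candidate key.
Closure of {C, G} is {A, B, C, D, E, F, G, H}, the whole schema; {C, G} is a candidate key.
No proper subset of any of these is a key, and no other minimal superkey exists.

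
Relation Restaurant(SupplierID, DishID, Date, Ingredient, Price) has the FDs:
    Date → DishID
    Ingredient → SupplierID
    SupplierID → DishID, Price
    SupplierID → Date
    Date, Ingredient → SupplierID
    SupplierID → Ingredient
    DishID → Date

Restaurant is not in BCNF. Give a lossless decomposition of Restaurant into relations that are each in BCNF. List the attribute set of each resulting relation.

{Date, DishID}; {Date, Ingredient, Price, SupplierID}

Candidate keys of the original relation: {Ingredient}, {SupplierID}.
Within {Date, DishID, Ingredient, Price, SupplierID}: {Date}⁺ ∩ {Date, DishID, Ingredient, Price, SupplierID} = {Date, DishID}, not the whole set, so Date → DishID violates BCNF; decompose into {Date, DishID} and {Date, Ingredient, Price, SupplierID}.
{Date, DishID} is in BCNF.
{Date, Ingredient, Price, SupplierID} is in BCNF.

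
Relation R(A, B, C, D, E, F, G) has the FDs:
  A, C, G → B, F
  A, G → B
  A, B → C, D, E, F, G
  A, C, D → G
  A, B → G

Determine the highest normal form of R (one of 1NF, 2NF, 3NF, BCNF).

BCNF

Candidate keys: {A, B}, {A, C, D}, {A, G}. Prime attributes: {A, B, C, D, G}.
Every FD has a superkey on the left, so the relation is in BCNF.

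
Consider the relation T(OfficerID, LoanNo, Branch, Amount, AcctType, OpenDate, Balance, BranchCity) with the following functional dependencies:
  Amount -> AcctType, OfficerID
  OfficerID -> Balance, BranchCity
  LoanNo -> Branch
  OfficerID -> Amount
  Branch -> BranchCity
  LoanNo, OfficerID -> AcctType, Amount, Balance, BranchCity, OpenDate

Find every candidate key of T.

Attributes never on any right-hand side: {LoanNo} — every candidate key must contain it.
Closure of {Amount, LoanNo} is {AcctType, Amount, Balance, Branch, BranchCity, LoanNo, OfficerID, OpenDate}, the whole schema; {Amount, LoanNo} is a candidate key.
Closure of {LoanNo, OfficerID} is {AcctType, Amount, Balance, Branch, BranchCity, LoanNo, OfficerID, OpenDate}, the whole schema; {LoanNo, OfficerID} is a candidate key.
These are minimal and exhaustive — every other superkey contains one of them.

{Amount, LoanNo}, {LoanNo, OfficerID}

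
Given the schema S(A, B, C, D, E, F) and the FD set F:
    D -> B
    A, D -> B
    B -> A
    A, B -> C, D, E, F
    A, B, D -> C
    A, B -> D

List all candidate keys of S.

{B}⁺ = {A, B, C, D, E, F} — all of the relation — so {B} is a candidate key.
{D}⁺ = {A, B, C, D, E, F} — all of the relation — so {D} is a candidate key.
These are minimal and exhaustive — every other superkey contains one of them.

{B}, {D}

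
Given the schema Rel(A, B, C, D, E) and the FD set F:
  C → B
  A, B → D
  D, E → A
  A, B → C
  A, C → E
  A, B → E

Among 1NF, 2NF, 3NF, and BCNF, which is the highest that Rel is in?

3NF

Candidate keys: {A, B}, {A, C}, {B, D, E}, {C, D, E}. Prime attributes: {A, B, C, D, E}.
C → B: {C}⁺ = {B, C}, which is not all of the attributes, so the left side is not a superkey — BCNF is violated.
Since {B} ⊆ prime attributes and every other non-superkey FD also has a prime right side, the schema is in 3NF.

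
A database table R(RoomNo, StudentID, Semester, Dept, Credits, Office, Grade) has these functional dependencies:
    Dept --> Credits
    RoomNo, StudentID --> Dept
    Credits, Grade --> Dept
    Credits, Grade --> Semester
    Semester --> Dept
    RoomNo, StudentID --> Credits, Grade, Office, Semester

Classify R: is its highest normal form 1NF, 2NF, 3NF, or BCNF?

Candidate key: {RoomNo, StudentID}. Prime attributes: {RoomNo, StudentID}.
Dept --> Credits: {Dept}⁺ = {Credits, Dept}, which is not all of the attributes, so the left side is not a superkey — BCNF is violated.
Because {Credits} is non-prime and the left side of Dept --> Credits is not a superkey, the relation is not in 3NF.
No proper subset of a key has a non-prime attribute in its closure, so there is no partial dependency; 2NF holds.

2NF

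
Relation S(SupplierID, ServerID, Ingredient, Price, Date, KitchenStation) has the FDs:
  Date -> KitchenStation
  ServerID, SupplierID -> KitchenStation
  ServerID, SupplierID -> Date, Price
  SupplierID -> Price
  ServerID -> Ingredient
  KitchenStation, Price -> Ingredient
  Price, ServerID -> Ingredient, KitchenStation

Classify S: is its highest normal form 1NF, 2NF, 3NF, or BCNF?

1NF

Candidate key: {ServerID, SupplierID}. Prime attributes: {ServerID, SupplierID}.
Date -> KitchenStation breaks BCNF: {Date}⁺ = {Date, KitchenStation}, so {Date} is not a superkey.
Date -> KitchenStation determines the non-prime attribute {KitchenStation} from a non-superkey — 3NF is violated.
Since {ServerID} ⊂ {ServerID, SupplierID} and {ServerID}⁺ ⊇ {Ingredient} with {Ingredient} non-prime, there is a partial dependency; 2NF fails.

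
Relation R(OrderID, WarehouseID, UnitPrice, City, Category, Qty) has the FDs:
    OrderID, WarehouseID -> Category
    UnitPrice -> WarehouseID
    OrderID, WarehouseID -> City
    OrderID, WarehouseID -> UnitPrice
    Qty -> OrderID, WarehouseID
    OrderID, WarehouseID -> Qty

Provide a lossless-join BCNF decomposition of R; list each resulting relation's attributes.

{Category, City, OrderID, Qty, UnitPrice}; {UnitPrice, WarehouseID}

Candidate keys of the original relation: {OrderID, UnitPrice}, {OrderID, WarehouseID}, {Qty}.
In {Category, City, OrderID, Qty, UnitPrice, WarehouseID}, {UnitPrice} is not a superkey ({UnitPrice}⁺ restricted to this set is {UnitPrice, WarehouseID}), so split on UnitPrice -> WarehouseID into {UnitPrice, WarehouseID} and {Category, City, OrderID, Qty, UnitPrice}.
{UnitPrice, WarehouseID}: every determinant is a superkey — BCNF.
{Category, City, OrderID, Qty, UnitPrice}: every determinant is a superkey — BCNF.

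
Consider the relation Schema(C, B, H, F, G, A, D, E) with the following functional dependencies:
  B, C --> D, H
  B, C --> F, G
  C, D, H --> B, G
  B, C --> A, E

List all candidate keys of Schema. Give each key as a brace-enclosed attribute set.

{C} never appears on the right of any FD, so every key must include it.
{B, C}⁺ = {A, B, C, D, E, F, G, H} — all of the relation — so {B, C} is a candidate key.
{C, D, H}⁺ = {A, B, C, D, E, F, G, H} — all of the relation — so {C, D, H} is a candidate key.
These are minimal and exhaustive — every other superkey contains one of them.

{B, C}, {C, D, H}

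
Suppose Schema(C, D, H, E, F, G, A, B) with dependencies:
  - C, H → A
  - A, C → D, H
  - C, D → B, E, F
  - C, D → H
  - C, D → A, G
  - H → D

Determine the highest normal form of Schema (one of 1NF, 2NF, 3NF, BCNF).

Candidate keys: {A, C}, {C, D}, {C, H}. Prime attributes: {A, C, D, H}.
H → D breaks BCNF: {H}⁺ = {D, H}, so {H} is not a superkey.
Its right-hand attributes {D} are all prime, as are those of every other non-superkey FD — the relation is in 3NF.

3NF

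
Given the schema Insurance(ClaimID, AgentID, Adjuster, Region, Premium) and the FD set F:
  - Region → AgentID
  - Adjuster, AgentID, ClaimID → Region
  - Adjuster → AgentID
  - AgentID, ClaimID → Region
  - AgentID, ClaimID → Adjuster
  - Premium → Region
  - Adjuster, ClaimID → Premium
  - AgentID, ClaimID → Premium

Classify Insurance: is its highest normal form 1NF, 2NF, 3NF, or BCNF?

3NF

Candidate keys: {Adjuster, ClaimID}, {AgentID, ClaimID}, {ClaimID, Premium}, {ClaimID, Region}. Prime attributes: {Adjuster, AgentID, ClaimID, Premium, Region}.
Region → AgentID breaks BCNF: {Region}⁺ = {AgentID, Region}, so {Region} is not a superkey.
But every attribute on its right side ({AgentID}) is prime, and the same holds for every other non-superkey FD, so 3NF still holds.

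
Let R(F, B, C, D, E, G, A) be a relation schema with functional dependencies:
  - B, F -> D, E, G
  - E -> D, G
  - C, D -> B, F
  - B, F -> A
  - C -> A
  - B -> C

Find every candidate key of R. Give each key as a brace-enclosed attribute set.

{B, D}, {B, E}, {B, F}, {C, D}, {C, E}

{B, D}⁺ = {A, B, C, D, E, F, G} — all of the relation — so {B, D} is a candidate key.
{B, E}⁺ = {A, B, C, D, E, F, G} — all of the relation — so {B, E} is a candidate key.
{B, F}⁺ = {A, B, C, D, E, F, G} — all of the relation — so {B, F} is a candidate key.
{C, D}⁺ = {A, B, C, D, E, F, G} — all of the relation — so {C, D} is a candidate key.
{C, E}⁺ = {A, B, C, D, E, F, G} — all of the relation — so {C, E} is a candidate key.
These are minimal and exhaustive — every other superkey contains one of them.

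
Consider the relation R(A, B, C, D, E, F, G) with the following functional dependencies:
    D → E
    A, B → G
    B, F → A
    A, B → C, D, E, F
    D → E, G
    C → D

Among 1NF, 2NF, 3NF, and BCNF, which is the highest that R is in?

Candidate keys: {A, B}, {B, F}. Prime attributes: {A, B, F}.
D → E breaks BCNF: {D}⁺ = {D, E, G}, so {D} is not a superkey.
Because {E} is non-prime and the left side of D → E is not a superkey, the relation is not in 3NF.
Checking every proper subset of each key, none determines a non-prime attribute — 2NF is satisfied.

2NF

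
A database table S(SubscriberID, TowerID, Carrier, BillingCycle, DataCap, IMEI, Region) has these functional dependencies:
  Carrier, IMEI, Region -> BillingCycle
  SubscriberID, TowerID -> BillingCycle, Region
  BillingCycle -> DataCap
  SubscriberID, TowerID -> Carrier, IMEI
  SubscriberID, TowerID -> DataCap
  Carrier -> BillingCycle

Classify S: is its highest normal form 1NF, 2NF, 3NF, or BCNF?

2NF

Candidate key: {SubscriberID, TowerID}. Prime attributes: {SubscriberID, TowerID}.
Carrier, IMEI, Region -> BillingCycle: {Carrier, IMEI, Region}⁺ = {BillingCycle, Carrier, DataCap, IMEI, Region}, which is not all of the attributes, so the left side is not a superkey — BCNF is violated.
Carrier, IMEI, Region -> BillingCycle has non-prime {BillingCycle} on the right and a non-superkey on the left, so 3NF fails.
No non-prime attribute depends on a proper subset of any candidate key, so 2NF holds.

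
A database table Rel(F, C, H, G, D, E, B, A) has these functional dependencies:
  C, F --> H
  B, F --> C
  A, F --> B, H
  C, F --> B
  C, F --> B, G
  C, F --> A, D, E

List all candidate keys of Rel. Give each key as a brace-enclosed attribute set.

Attributes never on any right-hand side: {F} — every candidate key must contain it.
{A, F} is a candidate key since {A, F}⁺ = {A, B, C, D, E, F, G, H} covers every attribute.
{B, F} is a candidate key since {B, F}⁺ = {A, B, C, D, E, F, G, H} covers every attribute.
{C, F} is a candidate key since {C, F}⁺ = {A, B, C, D, E, F, G, H} covers every attribute.
No proper subset of any of these is a key, and no other minimal superkey exists.

{A, F}, {B, F}, {C, F}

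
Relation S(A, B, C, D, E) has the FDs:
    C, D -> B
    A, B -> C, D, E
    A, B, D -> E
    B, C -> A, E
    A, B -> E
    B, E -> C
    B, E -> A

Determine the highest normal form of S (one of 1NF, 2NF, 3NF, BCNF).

Candidate keys: {A, B}, {B, C}, {B, E}, {C, D}. Prime attributes: {A, B, C, D, E}.
Every FD has a superkey on the left, so the relation is in BCNF.

BCNF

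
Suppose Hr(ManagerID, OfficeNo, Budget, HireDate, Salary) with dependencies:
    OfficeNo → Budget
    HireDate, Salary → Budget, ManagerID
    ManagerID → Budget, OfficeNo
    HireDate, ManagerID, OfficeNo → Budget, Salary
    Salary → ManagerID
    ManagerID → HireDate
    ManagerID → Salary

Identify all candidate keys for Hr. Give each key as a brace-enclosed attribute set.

{ManagerID}, {Salary}

Closure of {ManagerID} is {Budget, HireDate, ManagerID, OfficeNo, Salary}, the whole schema; {ManagerID} is a candidate key.
Closure of {Salary} is {Budget, HireDate, ManagerID, OfficeNo, Salary}, the whole schema; {Salary} is a candidate key.
Any other superkey properly contains one of these, so there are no further candidate keys.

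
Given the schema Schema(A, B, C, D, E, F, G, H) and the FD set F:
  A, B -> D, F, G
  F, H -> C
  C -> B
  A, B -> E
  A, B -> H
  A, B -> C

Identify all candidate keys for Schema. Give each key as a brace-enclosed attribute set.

{A, B}, {A, C}, {A, F, H}

Attributes never on any right-hand side: {A} — every candidate key must contain it.
{A, B}⁺ = {A, B, C, D, E, F, G, H}, which is every attribute, so {A, B} is a candidate key.
{A, C}⁺ = {A, B, C, D, E, F, G, H}, which is every attribute, so {A, C} is a candidate key.
{A, F, H}⁺ = {A, B, C, D, E, F, G, H}, which is every attribute, so {A, F, H} is a candidate key.
No proper subset of any of these is a key, and no other minimal superkey exists.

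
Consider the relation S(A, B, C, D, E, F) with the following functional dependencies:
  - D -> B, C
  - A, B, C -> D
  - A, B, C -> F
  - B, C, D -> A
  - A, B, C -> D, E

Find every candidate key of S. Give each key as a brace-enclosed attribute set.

{A, B, C}, {D}

{D} is a candidate key since {D}⁺ = {A, B, C, D, E, F} covers every attribute.
{A, B, C} is a candidate key since {A, B, C}⁺ = {A, B, C, D, E, F} covers every attribute.
No proper subset of any of these is a key, and no other minimal superkey exists.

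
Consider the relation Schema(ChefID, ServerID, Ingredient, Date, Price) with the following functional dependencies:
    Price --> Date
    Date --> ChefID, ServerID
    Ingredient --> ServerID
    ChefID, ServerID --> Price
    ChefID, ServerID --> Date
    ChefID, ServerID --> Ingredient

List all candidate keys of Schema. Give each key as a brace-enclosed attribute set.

{ChefID, Ingredient}, {ChefID, ServerID}, {Date}, {Price}

{Date} is a candidate key since {Date}⁺ = {ChefID, Date, Ingredient, Price, ServerID} covers every attribute.
{Price} is a candidate key since {Price}⁺ = {ChefID, Date, Ingredient, Price, ServerID} covers every attribute.
{ChefID, Ingredient} is a candidate key since {ChefID, Ingredient}⁺ = {ChefID, Date, Ingredient, Price, ServerID} covers every attribute.
{ChefID, ServerID} is a candidate key since {ChefID, ServerID}⁺ = {ChefID, Date, Ingredient, Price, ServerID} covers every attribute.
No proper subset of any of these is a key, and no other minimal superkey exists.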